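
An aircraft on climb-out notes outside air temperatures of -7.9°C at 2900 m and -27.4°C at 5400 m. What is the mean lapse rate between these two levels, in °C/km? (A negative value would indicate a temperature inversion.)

Γ = −ΔT/Δz = (-7.9 − (-27.4)) / (5400 − 2900) m
  = 19.5°C / 2.5 km = 7.8°C/km

7.8°C/km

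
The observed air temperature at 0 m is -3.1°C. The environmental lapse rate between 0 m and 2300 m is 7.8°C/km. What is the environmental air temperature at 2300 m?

Environmental to 2300 m: -7.8 × 2.3 km = -17.94°C, so T = -21.04°C.

-21.04°C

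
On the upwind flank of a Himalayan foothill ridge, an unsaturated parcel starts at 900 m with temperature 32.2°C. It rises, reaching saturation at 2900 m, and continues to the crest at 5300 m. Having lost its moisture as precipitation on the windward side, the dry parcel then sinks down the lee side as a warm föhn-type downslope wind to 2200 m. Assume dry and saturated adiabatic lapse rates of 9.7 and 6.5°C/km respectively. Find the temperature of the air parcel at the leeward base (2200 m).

27.27°C

900 → 2900 m (dry, 9.7°C/km): ΔT = -9.7 × 2 = -19.4°C → T = 12.8°C
2900 → 5300 m (saturated, 6.5°C/km): ΔT = -6.5 × 2.4 = -15.6°C → T = -2.8°C
5300 → 2200 m (dry descent, 9.7°C/km): ΔT = +9.7 × 3.1 = +30.07°C → T = 27.27°C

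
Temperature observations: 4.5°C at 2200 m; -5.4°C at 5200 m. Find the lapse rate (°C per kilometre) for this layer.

3.3°C/km

Γ = −ΔT/Δz = (4.5 − (-5.4)) / (5200 − 2200) m
  = 9.9°C / 3 km = 3.3°C/km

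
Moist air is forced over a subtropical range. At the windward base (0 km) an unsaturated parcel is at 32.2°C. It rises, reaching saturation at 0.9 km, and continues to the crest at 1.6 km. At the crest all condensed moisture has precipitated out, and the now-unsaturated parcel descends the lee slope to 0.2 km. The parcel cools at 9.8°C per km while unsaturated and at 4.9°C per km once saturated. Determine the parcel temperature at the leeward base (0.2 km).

0 → 900 m (dry, 9.8°C/km): ΔT = -9.8 × 0.9 = -8.82°C → T = 23.38°C
900 → 1600 m (saturated, 4.9°C/km): ΔT = -4.9 × 0.7 = -3.43°C → T = 19.95°C
1600 → 200 m (dry descent, 9.8°C/km): ΔT = +9.8 × 1.4 = +13.72°C → T = 33.67°C

33.67°C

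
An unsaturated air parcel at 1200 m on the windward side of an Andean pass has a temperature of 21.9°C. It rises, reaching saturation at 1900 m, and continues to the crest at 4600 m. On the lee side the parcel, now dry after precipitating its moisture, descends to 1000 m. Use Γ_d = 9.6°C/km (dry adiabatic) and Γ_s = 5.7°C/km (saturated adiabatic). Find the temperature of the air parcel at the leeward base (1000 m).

1200–1900 m, dry: Δz = 0.7 km ⇒ ΔT = -6.72°C; T = 15.18°C
1900–4600 m, saturated: Δz = 2.7 km ⇒ ΔT = -15.39°C; T = -0.21°C
4600–1000 m, dry descent: Δz = 3.6 km ⇒ ΔT = +34.56°C; T = 34.35°C

34.35°C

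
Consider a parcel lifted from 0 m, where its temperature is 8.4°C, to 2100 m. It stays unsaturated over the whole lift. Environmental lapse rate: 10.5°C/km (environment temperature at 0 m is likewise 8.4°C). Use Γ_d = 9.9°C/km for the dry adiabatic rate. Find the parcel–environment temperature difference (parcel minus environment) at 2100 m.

+1.26°C (parcel warmer than environment)

Parcel:
  0 → 2100 m (dry, 9.9°C/km): ΔT = -9.9 × 2.1 = -20.79°C → T = -12.39°C
Environment:
  0 → 2100 m (environment, 10.5°C/km): ΔT = -10.5 × 2.1 = -22.05°C → T = -13.65°C
T_parcel − T_env = -12.39 − (-13.65) = +1.26°C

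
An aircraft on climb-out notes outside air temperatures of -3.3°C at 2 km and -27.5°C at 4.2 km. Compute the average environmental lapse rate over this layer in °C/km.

Γ = −ΔT/Δz = (-3.3 − (-27.5)) / (4200 − 2000) m
  = 24.2°C / 2.2 km = 11°C/km

11°C/km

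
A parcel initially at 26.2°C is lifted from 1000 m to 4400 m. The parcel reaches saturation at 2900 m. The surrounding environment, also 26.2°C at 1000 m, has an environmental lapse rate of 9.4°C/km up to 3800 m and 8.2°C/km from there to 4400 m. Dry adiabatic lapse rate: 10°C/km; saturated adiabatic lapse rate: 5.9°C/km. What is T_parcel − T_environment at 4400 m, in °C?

Parcel:
  1000 → 2900 m (dry, 10°C/km): ΔT = -10 × 1.9 = -19°C → T = 7.2°C
  2900 → 4400 m (saturated, 5.9°C/km): ΔT = -5.9 × 1.5 = -8.85°C → T = -1.65°C
Environment:
  1000 → 3800 m (environment, lower layer, 9.4°C/km): ΔT = -9.4 × 2.8 = -26.32°C → T = -0.12°C
  3800 → 4400 m (environment, upper layer, 8.2°C/km): ΔT = -8.2 × 0.6 = -4.92°C → T = -5.04°C
T_parcel − T_env = -1.65 − (-5.04) = +3.39°C

+3.39°C (parcel warmer than environment)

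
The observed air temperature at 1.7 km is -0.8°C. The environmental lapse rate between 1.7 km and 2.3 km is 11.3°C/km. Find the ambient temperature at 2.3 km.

1700 → 2300 m (environmental, 11.3°C/km): ΔT = -11.3 × 0.6 = -6.78°C → T = -7.58°C

-7.58°C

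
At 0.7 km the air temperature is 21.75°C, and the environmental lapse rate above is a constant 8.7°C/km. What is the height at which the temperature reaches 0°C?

Height above start = (21.75 − 0) / 8.7 = 2.5 km
Altitude = 700 m + 2500 m = 3200 m

3.2 km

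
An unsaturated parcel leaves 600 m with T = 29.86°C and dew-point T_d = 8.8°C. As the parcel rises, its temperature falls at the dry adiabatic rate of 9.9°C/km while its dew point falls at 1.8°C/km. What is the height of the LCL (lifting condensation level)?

3200 m

T and T_d converge at 9.9 − 1.8 = 8.1°C per km
Height above start = (29.86 − 8.8) / 8.1 = 2.6 km
LCL altitude = 600 m + 2600 m = 3200 m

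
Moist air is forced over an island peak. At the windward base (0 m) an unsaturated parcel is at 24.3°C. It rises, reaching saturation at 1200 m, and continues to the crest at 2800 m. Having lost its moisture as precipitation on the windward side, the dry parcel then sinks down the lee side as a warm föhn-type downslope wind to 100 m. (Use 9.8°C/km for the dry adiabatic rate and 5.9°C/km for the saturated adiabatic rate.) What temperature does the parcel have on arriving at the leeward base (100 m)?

29.56°C

0–1200 m, dry: Δz = 1.2 km ⇒ ΔT = -11.76°C; T = 12.54°C
1200–2800 m, saturated: Δz = 1.6 km ⇒ ΔT = -9.44°C; T = 3.1°C
2800–100 m, dry descent: Δz = 2.7 km ⇒ ΔT = +26.46°C; T = 29.56°C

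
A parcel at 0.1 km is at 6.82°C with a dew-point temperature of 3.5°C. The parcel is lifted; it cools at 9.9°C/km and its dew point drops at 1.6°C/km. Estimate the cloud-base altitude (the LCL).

T and T_d converge at 9.9 − 1.6 = 8.3°C per km
Height above start = (6.82 − 3.5) / 8.3 = 0.4 km
LCL altitude = 100 m + 400 m = 500 m

0.5 km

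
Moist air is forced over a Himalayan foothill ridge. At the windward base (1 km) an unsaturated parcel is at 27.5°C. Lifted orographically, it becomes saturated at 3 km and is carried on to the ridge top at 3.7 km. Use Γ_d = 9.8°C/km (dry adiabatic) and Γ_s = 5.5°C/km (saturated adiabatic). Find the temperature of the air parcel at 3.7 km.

From 1000 m to 3000 m (dry): cools by 9.8 × 2 = 19.6°C, giving 7.9°C.
From 3000 m to 3700 m (saturated): cools by 5.5 × 0.7 = 3.85°C, giving 4.05°C.

4.05°C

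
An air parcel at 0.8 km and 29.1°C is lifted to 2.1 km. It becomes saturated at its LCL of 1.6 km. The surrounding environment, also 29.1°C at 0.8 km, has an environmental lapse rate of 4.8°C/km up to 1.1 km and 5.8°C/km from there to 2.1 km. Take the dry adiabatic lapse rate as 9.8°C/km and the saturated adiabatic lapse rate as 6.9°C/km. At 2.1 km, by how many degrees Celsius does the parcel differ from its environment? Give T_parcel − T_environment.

Parcel:
  From 800 m to 1600 m (dry): cools by 9.8 × 0.8 = 7.84°C, giving 21.26°C.
  From 1600 m to 2100 m (saturated): cools by 6.9 × 0.5 = 3.45°C, giving 17.81°C.
Environment:
  From 800 m to 1100 m (environment, lower layer): cools by 4.8 × 0.3 = 1.44°C, giving 27.66°C.
  From 1100 m to 2100 m (environment, upper layer): cools by 5.8 × 1 = 5.8°C, giving 21.86°C.
T_parcel − T_env = 17.81 − 21.86 = -4.05°C

-4.05°C (parcel cooler than environment)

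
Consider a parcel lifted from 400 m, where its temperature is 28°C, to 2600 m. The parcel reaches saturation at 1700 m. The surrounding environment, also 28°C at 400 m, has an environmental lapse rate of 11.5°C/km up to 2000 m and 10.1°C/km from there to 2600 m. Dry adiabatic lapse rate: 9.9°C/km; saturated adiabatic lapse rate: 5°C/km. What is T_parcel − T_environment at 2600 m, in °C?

Parcel:
  From 400 m to 1700 m (dry): cools by 9.9 × 1.3 = 12.87°C, giving 15.13°C.
  From 1700 m to 2600 m (saturated): cools by 5 × 0.9 = 4.5°C, giving 10.63°C.
Environment:
  From 400 m to 2000 m (environment, lower layer): cools by 11.5 × 1.6 = 18.4°C, giving 9.6°C.
  From 2000 m to 2600 m (environment, upper layer): cools by 10.1 × 0.6 = 6.06°C, giving 3.54°C.
T_parcel − T_env = 10.63 − 3.54 = +7.09°C

+7.09°C (parcel warmer than environment)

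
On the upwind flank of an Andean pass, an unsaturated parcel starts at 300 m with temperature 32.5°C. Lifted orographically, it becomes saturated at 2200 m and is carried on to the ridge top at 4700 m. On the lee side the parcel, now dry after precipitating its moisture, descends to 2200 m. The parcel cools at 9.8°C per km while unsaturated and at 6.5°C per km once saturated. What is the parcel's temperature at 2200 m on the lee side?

22.13°C

300–2200 m, dry: Δz = 1.9 km ⇒ ΔT = -18.62°C; T = 13.88°C
2200–4700 m, saturated: Δz = 2.5 km ⇒ ΔT = -16.25°C; T = -2.37°C
4700–2200 m, dry descent: Δz = 2.5 km ⇒ ΔT = +24.5°C; T = 22.13°C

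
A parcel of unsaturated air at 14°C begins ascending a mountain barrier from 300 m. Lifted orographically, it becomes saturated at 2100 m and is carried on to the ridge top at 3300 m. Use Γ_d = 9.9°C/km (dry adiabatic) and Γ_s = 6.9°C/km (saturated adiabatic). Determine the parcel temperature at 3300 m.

Dry to 2100 m: -9.9 × 1.8 km = -17.82°C, so T = -3.82°C.
Saturated to 3300 m: -6.9 × 1.2 km = -8.28°C, so T = -12.1°C.

-12.1°C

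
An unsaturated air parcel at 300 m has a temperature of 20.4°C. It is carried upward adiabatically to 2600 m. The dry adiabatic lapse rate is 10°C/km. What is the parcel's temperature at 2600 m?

Dry adiabatic to 2600 m: -10 × 2.3 km = -23°C, so T = -2.6°C.

-2.6°C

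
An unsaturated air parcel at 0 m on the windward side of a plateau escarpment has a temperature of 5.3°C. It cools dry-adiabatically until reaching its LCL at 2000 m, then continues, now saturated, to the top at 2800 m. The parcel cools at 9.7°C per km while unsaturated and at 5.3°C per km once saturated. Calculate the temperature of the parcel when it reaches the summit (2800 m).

0 → 2000 m (dry, 9.7°C/km): ΔT = -9.7 × 2 = -19.4°C → T = -14.1°C
2000 → 2800 m (saturated, 5.3°C/km): ΔT = -5.3 × 0.8 = -4.24°C → T = -18.34°C

-18.34°C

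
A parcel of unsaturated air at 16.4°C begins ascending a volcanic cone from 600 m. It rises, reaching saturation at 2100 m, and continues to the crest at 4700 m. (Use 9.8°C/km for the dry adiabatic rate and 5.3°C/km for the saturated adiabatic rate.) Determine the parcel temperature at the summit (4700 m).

600 → 2100 m (dry, 9.8°C/km): ΔT = -9.8 × 1.5 = -14.7°C → T = 1.7°C
2100 → 4700 m (saturated, 5.3°C/km): ΔT = -5.3 × 2.6 = -13.78°C → T = -12.08°C

-12.08°C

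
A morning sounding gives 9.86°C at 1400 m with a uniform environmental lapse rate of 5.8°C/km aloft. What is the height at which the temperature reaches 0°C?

Height above start = (9.86 − 0) / 5.8 = 1.7 km
Altitude = 1400 m + 1700 m = 3100 m

3100 m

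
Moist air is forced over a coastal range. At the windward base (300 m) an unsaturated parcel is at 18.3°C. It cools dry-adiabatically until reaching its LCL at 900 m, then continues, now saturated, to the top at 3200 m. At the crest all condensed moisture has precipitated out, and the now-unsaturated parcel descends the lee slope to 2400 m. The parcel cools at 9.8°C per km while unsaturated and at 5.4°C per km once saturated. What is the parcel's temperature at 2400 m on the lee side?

7.84°C

From 300 m to 900 m (dry): cools by 9.8 × 0.6 = 5.88°C, giving 12.42°C.
From 900 m to 3200 m (saturated): cools by 5.4 × 2.3 = 12.42°C, giving 0°C.
From 3200 m to 2400 m (dry descent): warms by 9.8 × 0.8 = 7.84°C, giving 7.84°C.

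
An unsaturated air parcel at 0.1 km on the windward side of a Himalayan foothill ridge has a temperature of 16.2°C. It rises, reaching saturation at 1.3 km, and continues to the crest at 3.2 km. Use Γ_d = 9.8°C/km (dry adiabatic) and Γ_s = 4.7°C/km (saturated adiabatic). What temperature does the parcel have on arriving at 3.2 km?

-4.49°C

Dry to 1300 m: -9.8 × 1.2 km = -11.76°C, so T = 4.44°C.
Saturated to 3200 m: -4.7 × 1.9 km = -8.93°C, so T = -4.49°C.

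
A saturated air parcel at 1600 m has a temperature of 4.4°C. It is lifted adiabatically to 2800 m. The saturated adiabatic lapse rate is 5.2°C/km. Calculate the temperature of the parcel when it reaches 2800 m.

1600 → 2800 m (saturated adiabatic, 5.2°C/km): ΔT = -5.2 × 1.2 = -6.24°C → T = -1.84°C

-1.84°C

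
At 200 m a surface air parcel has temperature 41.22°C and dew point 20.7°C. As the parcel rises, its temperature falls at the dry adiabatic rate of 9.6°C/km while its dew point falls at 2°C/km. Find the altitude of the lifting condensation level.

T and T_d converge at 9.6 − 2 = 7.6°C per km
Height above start = (41.22 − 20.7) / 7.6 = 2.7 km
LCL altitude = 200 m + 2700 m = 2900 m

2900 m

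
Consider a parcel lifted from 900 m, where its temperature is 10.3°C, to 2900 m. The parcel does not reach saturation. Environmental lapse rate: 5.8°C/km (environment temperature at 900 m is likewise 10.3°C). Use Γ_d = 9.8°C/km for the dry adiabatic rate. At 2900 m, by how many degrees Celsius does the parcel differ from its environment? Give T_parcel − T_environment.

Parcel:
  Dry to 2900 m: -9.8 × 2 km = -19.6°C, so T = -9.3°C.
Environment:
  Environment to 2900 m: -5.8 × 2 km = -11.6°C, so T = -1.3°C.
T_parcel − T_env = -9.3 − (-1.3) = -8°C

-8°C (parcel cooler than environment)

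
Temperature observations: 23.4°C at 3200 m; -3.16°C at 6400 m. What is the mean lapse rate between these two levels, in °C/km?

8.3°C/km

Γ = −ΔT/Δz = (23.4 − (-3.16)) / (6400 − 3200) m
  = 26.56°C / 3.2 km = 8.3°C/km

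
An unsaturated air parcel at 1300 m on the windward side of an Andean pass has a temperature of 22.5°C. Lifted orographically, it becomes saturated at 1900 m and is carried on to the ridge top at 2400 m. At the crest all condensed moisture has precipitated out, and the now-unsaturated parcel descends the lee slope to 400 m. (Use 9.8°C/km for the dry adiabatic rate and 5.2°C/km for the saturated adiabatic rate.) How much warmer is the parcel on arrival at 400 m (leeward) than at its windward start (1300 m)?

+11.12°C

1300–1900 m, dry: Δz = 0.6 km ⇒ ΔT = -5.88°C; T = 16.62°C
1900–2400 m, saturated: Δz = 0.5 km ⇒ ΔT = -2.6°C; T = 14.02°C
2400–400 m, dry descent: Δz = 2 km ⇒ ΔT = +19.6°C; T = 33.62°C
Net change vs windward start: 33.62 − 22.5 = +11.12°C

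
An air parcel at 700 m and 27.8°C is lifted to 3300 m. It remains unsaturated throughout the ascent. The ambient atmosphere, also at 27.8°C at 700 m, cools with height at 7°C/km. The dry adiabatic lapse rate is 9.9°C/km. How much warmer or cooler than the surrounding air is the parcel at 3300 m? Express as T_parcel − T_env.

-7.54°C (parcel cooler than environment)

Parcel:
  700–3300 m, dry: Δz = 2.6 km ⇒ ΔT = -25.74°C; T = 2.06°C
Environment:
  700–3300 m, environment: Δz = 2.6 km ⇒ ΔT = -18.2°C; T = 9.6°C
T_parcel − T_env = 2.06 − 9.6 = -7.54°C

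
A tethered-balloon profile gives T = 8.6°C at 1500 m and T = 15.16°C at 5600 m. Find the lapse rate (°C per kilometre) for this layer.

-1.6°C/km

Γ = −ΔT/Δz = (8.6 − 15.16) / (5600 − 1500) m
  = -6.56°C / 4.1 km = -1.6°C/km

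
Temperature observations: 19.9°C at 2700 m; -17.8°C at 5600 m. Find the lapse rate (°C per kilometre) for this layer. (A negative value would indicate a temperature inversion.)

Γ = −ΔT/Δz = (19.9 − (-17.8)) / (5600 − 2700) m
  = 37.7°C / 2.9 km = 13°C/km

13°C/km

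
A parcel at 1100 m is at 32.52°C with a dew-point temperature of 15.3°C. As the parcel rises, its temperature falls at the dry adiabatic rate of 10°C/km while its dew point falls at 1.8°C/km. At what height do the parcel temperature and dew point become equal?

T and T_d converge at 10 − 1.8 = 8.2°C per km
Height above start = (32.52 − 15.3) / 8.2 = 2.1 km
LCL altitude = 1100 m + 2100 m = 3200 m

3200 m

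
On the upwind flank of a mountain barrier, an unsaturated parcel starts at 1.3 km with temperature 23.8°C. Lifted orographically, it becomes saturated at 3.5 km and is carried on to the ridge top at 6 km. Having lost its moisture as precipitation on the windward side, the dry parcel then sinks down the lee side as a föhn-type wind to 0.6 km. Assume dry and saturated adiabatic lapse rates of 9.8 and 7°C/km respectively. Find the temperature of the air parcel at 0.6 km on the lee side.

1300–3500 m, dry: Δz = 2.2 km ⇒ ΔT = -21.56°C; T = 2.24°C
3500–6000 m, saturated: Δz = 2.5 km ⇒ ΔT = -17.5°C; T = -15.26°C
6000–600 m, dry descent: Δz = 5.4 km ⇒ ΔT = +52.92°C; T = 37.66°C

37.66°C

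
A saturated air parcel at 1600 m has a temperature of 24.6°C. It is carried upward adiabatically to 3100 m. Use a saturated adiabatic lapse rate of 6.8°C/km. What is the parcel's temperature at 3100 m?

Saturated adiabatic to 3100 m: -6.8 × 1.5 km = -10.2°C, so T = 14.4°C.

14.4°C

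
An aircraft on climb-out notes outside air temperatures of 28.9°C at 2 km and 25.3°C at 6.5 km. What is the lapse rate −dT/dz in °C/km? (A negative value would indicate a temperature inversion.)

Γ = −ΔT/Δz = (28.9 − 25.3) / (6500 − 2000) m
  = 3.6°C / 4.5 km = 0.8°C/km

0.8°C/km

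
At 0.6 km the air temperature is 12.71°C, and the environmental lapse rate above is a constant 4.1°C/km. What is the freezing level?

Height above start = (12.71 − 0) / 4.1 = 3.1 km
Altitude = 600 m + 3100 m = 3700 m

3.7 km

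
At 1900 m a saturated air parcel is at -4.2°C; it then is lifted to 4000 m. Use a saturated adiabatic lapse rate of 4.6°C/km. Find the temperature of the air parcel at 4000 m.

-13.86°C

1900–4000 m, saturated adiabatic: Δz = 2.1 km ⇒ ΔT = -9.66°C; T = -13.86°C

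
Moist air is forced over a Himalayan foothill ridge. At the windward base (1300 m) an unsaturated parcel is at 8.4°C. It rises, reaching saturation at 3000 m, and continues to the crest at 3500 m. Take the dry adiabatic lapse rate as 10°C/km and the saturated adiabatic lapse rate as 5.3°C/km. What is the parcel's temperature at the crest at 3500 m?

-11.25°C

1300–3000 m, dry: Δz = 1.7 km ⇒ ΔT = -17°C; T = -8.6°C
3000–3500 m, saturated: Δz = 0.5 km ⇒ ΔT = -2.65°C; T = -11.25°C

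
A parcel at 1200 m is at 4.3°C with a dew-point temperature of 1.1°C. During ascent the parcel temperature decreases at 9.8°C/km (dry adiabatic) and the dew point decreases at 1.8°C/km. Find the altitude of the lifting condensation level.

T and T_d converge at 9.8 − 1.8 = 8°C per km
Height above start = (4.3 − 1.1) / 8 = 0.4 km
LCL altitude = 1200 m + 400 m = 1600 m

1600 m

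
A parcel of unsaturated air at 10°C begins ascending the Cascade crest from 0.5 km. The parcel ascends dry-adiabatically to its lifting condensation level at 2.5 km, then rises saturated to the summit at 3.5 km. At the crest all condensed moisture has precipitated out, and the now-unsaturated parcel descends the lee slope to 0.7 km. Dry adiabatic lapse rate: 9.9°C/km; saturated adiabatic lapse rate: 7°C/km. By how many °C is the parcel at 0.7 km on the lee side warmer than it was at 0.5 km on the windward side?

+0.92°C

500–2500 m, dry: Δz = 2 km ⇒ ΔT = -19.8°C; T = -9.8°C
2500–3500 m, saturated: Δz = 1 km ⇒ ΔT = -7°C; T = -16.8°C
3500–700 m, dry descent: Δz = 2.8 km ⇒ ΔT = +27.72°C; T = 10.92°C
Net change vs windward start: 10.92 − 10 = +0.92°C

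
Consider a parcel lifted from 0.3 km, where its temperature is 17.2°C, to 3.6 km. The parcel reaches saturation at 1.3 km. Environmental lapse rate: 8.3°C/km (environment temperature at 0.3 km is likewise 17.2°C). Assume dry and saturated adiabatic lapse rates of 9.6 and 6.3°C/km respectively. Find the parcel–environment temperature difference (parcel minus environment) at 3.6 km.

Parcel:
  From 300 m to 1300 m (dry): cools by 9.6 × 1 = 9.6°C, giving 7.6°C.
  From 1300 m to 3600 m (saturated): cools by 6.3 × 2.3 = 14.49°C, giving -6.89°C.
Environment:
  From 300 m to 3600 m (environment): cools by 8.3 × 3.3 = 27.39°C, giving -10.19°C.
T_parcel − T_env = -6.89 − (-10.19) = +3.3°C

+3.3°C (parcel warmer than environment)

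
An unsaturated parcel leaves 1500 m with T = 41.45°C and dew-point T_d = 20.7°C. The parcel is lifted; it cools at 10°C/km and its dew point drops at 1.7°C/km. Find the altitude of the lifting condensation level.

4000 m

T and T_d converge at 10 − 1.7 = 8.3°C per km
Height above start = (41.45 − 20.7) / 8.3 = 2.5 km
LCL altitude = 1500 m + 2500 m = 4000 m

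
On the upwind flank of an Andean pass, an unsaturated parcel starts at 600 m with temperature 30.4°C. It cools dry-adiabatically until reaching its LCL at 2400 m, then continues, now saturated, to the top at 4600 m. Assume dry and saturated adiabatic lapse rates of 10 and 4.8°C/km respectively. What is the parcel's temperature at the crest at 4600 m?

Dry to 2400 m: -10 × 1.8 km = -18°C, so T = 12.4°C.
Saturated to 4600 m: -4.8 × 2.2 km = -10.56°C, so T = 1.84°C.

1.84°C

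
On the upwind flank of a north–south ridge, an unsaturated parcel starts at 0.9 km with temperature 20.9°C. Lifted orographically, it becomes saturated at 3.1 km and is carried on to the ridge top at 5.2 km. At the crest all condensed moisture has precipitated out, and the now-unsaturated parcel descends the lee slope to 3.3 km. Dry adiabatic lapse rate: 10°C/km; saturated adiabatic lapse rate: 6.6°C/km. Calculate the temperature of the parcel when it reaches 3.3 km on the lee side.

4.04°C

From 900 m to 3100 m (dry): cools by 10 × 2.2 = 22°C, giving -1.1°C.
From 3100 m to 5200 m (saturated): cools by 6.6 × 2.1 = 13.86°C, giving -14.96°C.
From 5200 m to 3300 m (dry descent): warms by 10 × 1.9 = 19°C, giving 4.04°C.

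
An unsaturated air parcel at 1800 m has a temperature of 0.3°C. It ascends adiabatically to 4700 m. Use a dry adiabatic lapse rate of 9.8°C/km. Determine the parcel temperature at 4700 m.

1800–4700 m, dry adiabatic: Δz = 2.9 km ⇒ ΔT = -28.42°C; T = -28.12°C

-28.12°C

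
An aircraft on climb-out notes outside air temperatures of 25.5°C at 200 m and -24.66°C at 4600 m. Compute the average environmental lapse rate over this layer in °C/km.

Γ = −ΔT/Δz = (25.5 − (-24.66)) / (4600 − 200) m
  = 50.16°C / 4.4 km = 11.4°C/km

11.4°C/km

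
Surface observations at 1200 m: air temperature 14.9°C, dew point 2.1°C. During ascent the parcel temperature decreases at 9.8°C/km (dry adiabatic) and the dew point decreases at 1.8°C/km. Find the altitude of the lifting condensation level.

2800 m

T and T_d converge at 9.8 − 1.8 = 8°C per km
Height above start = (14.9 − 2.1) / 8 = 1.6 km
LCL altitude = 1200 m + 1600 m = 2800 m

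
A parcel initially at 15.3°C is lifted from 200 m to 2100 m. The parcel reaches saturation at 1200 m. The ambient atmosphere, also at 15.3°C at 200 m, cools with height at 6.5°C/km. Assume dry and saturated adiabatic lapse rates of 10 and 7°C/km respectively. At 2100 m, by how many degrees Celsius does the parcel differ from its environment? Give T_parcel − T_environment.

-3.95°C (parcel cooler than environment)

Parcel:
  From 200 m to 1200 m (dry): cools by 10 × 1 = 10°C, giving 5.3°C.
  From 1200 m to 2100 m (saturated): cools by 7 × 0.9 = 6.3°C, giving -1°C.
Environment:
  From 200 m to 2100 m (environment): cools by 6.5 × 1.9 = 12.35°C, giving 2.95°C.
T_parcel − T_env = -1 − 2.95 = -3.95°C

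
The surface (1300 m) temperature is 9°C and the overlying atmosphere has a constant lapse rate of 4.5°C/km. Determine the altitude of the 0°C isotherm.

Height above start = (9 − 0) / 4.5 = 2 km
Altitude = 1300 m + 2000 m = 3300 m

3300 m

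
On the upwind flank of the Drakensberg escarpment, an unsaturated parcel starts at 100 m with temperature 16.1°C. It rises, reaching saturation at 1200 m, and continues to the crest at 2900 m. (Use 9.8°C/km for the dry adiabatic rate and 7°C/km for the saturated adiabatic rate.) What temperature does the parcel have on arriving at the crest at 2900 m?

From 100 m to 1200 m (dry): cools by 9.8 × 1.1 = 10.78°C, giving 5.32°C.
From 1200 m to 2900 m (saturated): cools by 7 × 1.7 = 11.9°C, giving -6.58°C.

-6.58°C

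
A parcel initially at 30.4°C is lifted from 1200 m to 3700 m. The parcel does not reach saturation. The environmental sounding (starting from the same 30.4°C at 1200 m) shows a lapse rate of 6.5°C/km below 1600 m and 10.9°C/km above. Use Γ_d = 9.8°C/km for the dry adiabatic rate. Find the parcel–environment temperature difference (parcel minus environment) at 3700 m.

+0.99°C (parcel warmer than environment)

Parcel:
  From 1200 m to 3700 m (dry): cools by 9.8 × 2.5 = 24.5°C, giving 5.9°C.
Environment:
  From 1200 m to 1600 m (environment, lower layer): cools by 6.5 × 0.4 = 2.6°C, giving 27.8°C.
  From 1600 m to 3700 m (environment, upper layer): cools by 10.9 × 2.1 = 22.89°C, giving 4.91°C.
T_parcel − T_env = 5.9 − 4.91 = +0.99°C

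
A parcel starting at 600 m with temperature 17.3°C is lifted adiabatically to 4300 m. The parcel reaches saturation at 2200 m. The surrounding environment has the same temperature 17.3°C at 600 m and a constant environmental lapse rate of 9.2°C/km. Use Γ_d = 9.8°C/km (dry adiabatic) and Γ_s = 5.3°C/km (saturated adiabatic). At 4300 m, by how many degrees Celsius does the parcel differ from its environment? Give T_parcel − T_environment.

Parcel:
  600 → 2200 m (dry, 9.8°C/km): ΔT = -9.8 × 1.6 = -15.68°C → T = 1.62°C
  2200 → 4300 m (saturated, 5.3°C/km): ΔT = -5.3 × 2.1 = -11.13°C → T = -9.51°C
Environment:
  600 → 4300 m (environment, 9.2°C/km): ΔT = -9.2 × 3.7 = -34.04°C → T = -16.74°C
T_parcel − T_env = -9.51 − (-16.74) = +7.23°C

+7.23°C (parcel warmer than environment)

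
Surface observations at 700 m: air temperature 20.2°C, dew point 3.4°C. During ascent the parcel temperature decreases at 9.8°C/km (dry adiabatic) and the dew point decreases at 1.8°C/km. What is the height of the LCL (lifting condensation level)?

2800 m

T and T_d converge at 9.8 − 1.8 = 8°C per km
Height above start = (20.2 − 3.4) / 8 = 2.1 km
LCL altitude = 700 m + 2100 m = 2800 m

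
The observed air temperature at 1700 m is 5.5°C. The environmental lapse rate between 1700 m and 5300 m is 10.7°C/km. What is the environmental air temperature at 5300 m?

1700 → 5300 m (environmental, 10.7°C/km): ΔT = -10.7 × 3.6 = -38.52°C → T = -33.02°C

-33.02°C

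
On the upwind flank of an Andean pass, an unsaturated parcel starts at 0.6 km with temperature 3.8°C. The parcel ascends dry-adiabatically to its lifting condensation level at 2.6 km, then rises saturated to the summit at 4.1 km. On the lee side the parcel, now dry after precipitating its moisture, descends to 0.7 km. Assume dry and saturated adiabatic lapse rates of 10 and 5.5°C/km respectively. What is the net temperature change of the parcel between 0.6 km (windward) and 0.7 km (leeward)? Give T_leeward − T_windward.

From 600 m to 2600 m (dry): cools by 10 × 2 = 20°C, giving -16.2°C.
From 2600 m to 4100 m (saturated): cools by 5.5 × 1.5 = 8.25°C, giving -24.45°C.
From 4100 m to 700 m (dry descent): warms by 10 × 3.4 = 34°C, giving 9.55°C.
Net change vs windward start: 9.55 − 3.8 = +5.75°C

+5.75°C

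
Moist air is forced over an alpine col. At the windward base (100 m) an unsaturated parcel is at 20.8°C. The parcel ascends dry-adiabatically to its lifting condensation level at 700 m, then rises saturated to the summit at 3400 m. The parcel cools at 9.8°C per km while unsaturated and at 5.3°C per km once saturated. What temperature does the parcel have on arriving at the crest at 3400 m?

0.61°C

From 100 m to 700 m (dry): cools by 9.8 × 0.6 = 5.88°C, giving 14.92°C.
From 700 m to 3400 m (saturated): cools by 5.3 × 2.7 = 14.31°C, giving 0.61°C.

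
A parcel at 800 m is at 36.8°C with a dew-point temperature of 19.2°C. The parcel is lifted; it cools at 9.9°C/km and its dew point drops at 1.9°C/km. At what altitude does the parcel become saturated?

T and T_d converge at 9.9 − 1.9 = 8°C per km
Height above start = (36.8 − 19.2) / 8 = 2.2 km
LCL altitude = 800 m + 2200 m = 3000 m

3000 m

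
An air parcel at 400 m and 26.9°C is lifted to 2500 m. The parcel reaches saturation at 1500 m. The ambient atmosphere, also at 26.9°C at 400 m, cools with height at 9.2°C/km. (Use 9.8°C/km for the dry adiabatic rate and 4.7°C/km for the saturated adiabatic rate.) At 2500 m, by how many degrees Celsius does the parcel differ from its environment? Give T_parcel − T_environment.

+3.84°C (parcel warmer than environment)

Parcel:
  400–1500 m, dry: Δz = 1.1 km ⇒ ΔT = -10.78°C; T = 16.12°C
  1500–2500 m, saturated: Δz = 1 km ⇒ ΔT = -4.7°C; T = 11.42°C
Environment:
  400–2500 m, environment: Δz = 2.1 km ⇒ ΔT = -19.32°C; T = 7.58°C
T_parcel − T_env = 11.42 − 7.58 = +3.84°C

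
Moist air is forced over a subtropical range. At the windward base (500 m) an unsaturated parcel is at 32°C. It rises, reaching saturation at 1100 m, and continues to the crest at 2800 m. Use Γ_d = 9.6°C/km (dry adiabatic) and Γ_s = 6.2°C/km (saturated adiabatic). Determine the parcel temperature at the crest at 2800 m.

500–1100 m, dry: Δz = 0.6 km ⇒ ΔT = -5.76°C; T = 26.24°C
1100–2800 m, saturated: Δz = 1.7 km ⇒ ΔT = -10.54°C; T = 15.7°C

15.7°C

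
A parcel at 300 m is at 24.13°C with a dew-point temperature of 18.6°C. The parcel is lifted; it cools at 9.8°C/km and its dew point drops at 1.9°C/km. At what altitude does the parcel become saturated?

T and T_d converge at 9.8 − 1.9 = 7.9°C per km
Height above start = (24.13 − 18.6) / 7.9 = 0.7 km
LCL altitude = 300 m + 700 m = 1000 m

1000 m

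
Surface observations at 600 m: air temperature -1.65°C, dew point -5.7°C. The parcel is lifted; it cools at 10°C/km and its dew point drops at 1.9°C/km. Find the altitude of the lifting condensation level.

1100 m

T and T_d converge at 10 − 1.9 = 8.1°C per km
Height above start = (-1.65 − (-5.7)) / 8.1 = 0.5 km
LCL altitude = 600 m + 500 m = 1100 m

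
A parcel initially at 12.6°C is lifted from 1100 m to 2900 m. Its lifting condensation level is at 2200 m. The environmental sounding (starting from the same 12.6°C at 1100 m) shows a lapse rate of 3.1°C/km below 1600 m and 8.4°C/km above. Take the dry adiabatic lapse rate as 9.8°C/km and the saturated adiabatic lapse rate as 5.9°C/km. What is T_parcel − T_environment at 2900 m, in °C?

Parcel:
  Dry to 2200 m: -9.8 × 1.1 km = -10.78°C, so T = 1.82°C.
  Saturated to 2900 m: -5.9 × 0.7 km = -4.13°C, so T = -2.31°C.
Environment:
  Environment, lower layer to 1600 m: -3.1 × 0.5 km = -1.55°C, so T = 11.05°C.
  Environment, upper layer to 2900 m: -8.4 × 1.3 km = -10.92°C, so T = 0.13°C.
T_parcel − T_env = -2.31 − 0.13 = -2.44°C

-2.44°C (parcel cooler than environment)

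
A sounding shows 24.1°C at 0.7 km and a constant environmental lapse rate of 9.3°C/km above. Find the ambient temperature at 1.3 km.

18.52°C

700–1300 m, environmental: Δz = 0.6 km ⇒ ΔT = -5.58°C; T = 18.52°C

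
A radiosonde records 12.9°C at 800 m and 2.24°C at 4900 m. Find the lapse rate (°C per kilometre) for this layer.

2.6°C/km

Γ = −ΔT/Δz = (12.9 − 2.24) / (4900 − 800) m
  = 10.66°C / 4.1 km = 2.6°C/km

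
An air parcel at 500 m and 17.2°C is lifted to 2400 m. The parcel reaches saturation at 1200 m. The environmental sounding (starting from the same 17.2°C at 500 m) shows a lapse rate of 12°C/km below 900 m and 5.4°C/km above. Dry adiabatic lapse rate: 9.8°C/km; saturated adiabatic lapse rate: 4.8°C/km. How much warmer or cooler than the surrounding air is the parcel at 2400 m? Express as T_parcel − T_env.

+0.28°C (parcel warmer than environment)

Parcel:
  From 500 m to 1200 m (dry): cools by 9.8 × 0.7 = 6.86°C, giving 10.34°C.
  From 1200 m to 2400 m (saturated): cools by 4.8 × 1.2 = 5.76°C, giving 4.58°C.
Environment:
  From 500 m to 900 m (environment, lower layer): cools by 12 × 0.4 = 4.8°C, giving 12.4°C.
  From 900 m to 2400 m (environment, upper layer): cools by 5.4 × 1.5 = 8.1°C, giving 4.3°C.
T_parcel − T_env = 4.58 − 4.3 = +0.28°C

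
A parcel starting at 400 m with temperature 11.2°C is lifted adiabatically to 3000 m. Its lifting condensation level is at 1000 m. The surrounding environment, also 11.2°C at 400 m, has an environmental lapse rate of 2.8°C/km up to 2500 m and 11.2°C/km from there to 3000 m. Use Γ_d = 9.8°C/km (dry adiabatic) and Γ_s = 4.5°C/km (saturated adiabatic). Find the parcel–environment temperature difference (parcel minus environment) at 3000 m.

-3.4°C (parcel cooler than environment)

Parcel:
  400 → 1000 m (dry, 9.8°C/km): ΔT = -9.8 × 0.6 = -5.88°C → T = 5.32°C
  1000 → 3000 m (saturated, 4.5°C/km): ΔT = -4.5 × 2 = -9°C → T = -3.68°C
Environment:
  400 → 2500 m (environment, lower layer, 2.8°C/km): ΔT = -2.8 × 2.1 = -5.88°C → T = 5.32°C
  2500 → 3000 m (environment, upper layer, 11.2°C/km): ΔT = -11.2 × 0.5 = -5.6°C → T = -0.28°C
T_parcel − T_env = -3.68 − (-0.28) = -3.4°C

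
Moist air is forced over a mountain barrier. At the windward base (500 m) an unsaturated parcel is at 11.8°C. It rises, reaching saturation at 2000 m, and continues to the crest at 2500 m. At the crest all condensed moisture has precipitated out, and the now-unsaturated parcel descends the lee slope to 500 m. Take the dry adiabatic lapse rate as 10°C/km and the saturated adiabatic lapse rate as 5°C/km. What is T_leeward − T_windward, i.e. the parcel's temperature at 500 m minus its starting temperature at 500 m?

+2.5°C

Dry to 2000 m: -10 × 1.5 km = -15°C, so T = -3.2°C.
Saturated to 2500 m: -5 × 0.5 km = -2.5°C, so T = -5.7°C.
Dry descent to 500 m: +10 × 2 km = +20°C, so T = 14.3°C.
Net change vs windward start: 14.3 − 11.8 = +2.5°C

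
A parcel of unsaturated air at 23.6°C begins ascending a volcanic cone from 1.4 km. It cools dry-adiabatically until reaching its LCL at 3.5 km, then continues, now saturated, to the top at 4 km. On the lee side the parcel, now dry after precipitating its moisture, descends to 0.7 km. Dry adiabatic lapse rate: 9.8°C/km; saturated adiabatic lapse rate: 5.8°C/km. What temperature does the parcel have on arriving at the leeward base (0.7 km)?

32.46°C

Dry to 3500 m: -9.8 × 2.1 km = -20.58°C, so T = 3.02°C.
Saturated to 4000 m: -5.8 × 0.5 km = -2.9°C, so T = 0.12°C.
Dry descent to 700 m: +9.8 × 3.3 km = +32.34°C, so T = 32.46°C.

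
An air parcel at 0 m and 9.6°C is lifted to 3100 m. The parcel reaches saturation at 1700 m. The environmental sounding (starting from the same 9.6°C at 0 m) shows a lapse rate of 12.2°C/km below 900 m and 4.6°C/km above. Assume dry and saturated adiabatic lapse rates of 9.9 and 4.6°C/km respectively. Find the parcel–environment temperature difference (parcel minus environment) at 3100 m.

Parcel:
  Dry to 1700 m: -9.9 × 1.7 km = -16.83°C, so T = -7.23°C.
  Saturated to 3100 m: -4.6 × 1.4 km = -6.44°C, so T = -13.67°C.
Environment:
  Environment, lower layer to 900 m: -12.2 × 0.9 km = -10.98°C, so T = -1.38°C.
  Environment, upper layer to 3100 m: -4.6 × 2.2 km = -10.12°C, so T = -11.5°C.
T_parcel − T_env = -13.67 − (-11.5) = -2.17°C

-2.17°C (parcel cooler than environment)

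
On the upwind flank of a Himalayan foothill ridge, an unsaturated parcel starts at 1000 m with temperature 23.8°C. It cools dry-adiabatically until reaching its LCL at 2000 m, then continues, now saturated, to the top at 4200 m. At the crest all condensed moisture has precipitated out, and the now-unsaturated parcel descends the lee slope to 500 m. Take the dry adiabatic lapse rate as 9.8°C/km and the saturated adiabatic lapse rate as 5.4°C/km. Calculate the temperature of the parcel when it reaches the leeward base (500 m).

38.38°C

From 1000 m to 2000 m (dry): cools by 9.8 × 1 = 9.8°C, giving 14°C.
From 2000 m to 4200 m (saturated): cools by 5.4 × 2.2 = 11.88°C, giving 2.12°C.
From 4200 m to 500 m (dry descent): warms by 9.8 × 3.7 = 36.26°C, giving 38.38°C.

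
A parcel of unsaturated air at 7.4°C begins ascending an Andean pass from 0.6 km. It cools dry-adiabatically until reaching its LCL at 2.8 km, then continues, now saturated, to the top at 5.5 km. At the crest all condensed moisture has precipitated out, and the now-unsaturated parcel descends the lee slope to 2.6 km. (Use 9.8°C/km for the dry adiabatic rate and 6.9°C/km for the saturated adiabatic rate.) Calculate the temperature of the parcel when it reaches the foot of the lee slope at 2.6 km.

-4.37°C

600–2800 m, dry: Δz = 2.2 km ⇒ ΔT = -21.56°C; T = -14.16°C
2800–5500 m, saturated: Δz = 2.7 km ⇒ ΔT = -18.63°C; T = -32.79°C
5500–2600 m, dry descent: Δz = 2.9 km ⇒ ΔT = +28.42°C; T = -4.37°C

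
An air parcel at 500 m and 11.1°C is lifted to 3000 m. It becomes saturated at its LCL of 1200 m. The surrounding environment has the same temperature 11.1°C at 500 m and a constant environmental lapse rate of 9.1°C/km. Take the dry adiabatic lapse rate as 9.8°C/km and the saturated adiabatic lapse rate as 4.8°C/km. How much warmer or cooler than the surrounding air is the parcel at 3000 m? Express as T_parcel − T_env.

+7.25°C (parcel warmer than environment)

Parcel:
  500 → 1200 m (dry, 9.8°C/km): ΔT = -9.8 × 0.7 = -6.86°C → T = 4.24°C
  1200 → 3000 m (saturated, 4.8°C/km): ΔT = -4.8 × 1.8 = -8.64°C → T = -4.4°C
Environment:
  500 → 3000 m (environment, 9.1°C/km): ΔT = -9.1 × 2.5 = -22.75°C → T = -11.65°C
T_parcel − T_env = -4.4 − (-11.65) = +7.25°C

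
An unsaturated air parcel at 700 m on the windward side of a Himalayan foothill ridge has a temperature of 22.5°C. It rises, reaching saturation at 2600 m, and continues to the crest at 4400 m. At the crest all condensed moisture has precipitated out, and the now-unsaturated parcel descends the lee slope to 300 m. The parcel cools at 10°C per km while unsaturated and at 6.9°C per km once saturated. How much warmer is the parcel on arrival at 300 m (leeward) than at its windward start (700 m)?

+9.58°C

700 → 2600 m (dry, 10°C/km): ΔT = -10 × 1.9 = -19°C → T = 3.5°C
2600 → 4400 m (saturated, 6.9°C/km): ΔT = -6.9 × 1.8 = -12.42°C → T = -8.92°C
4400 → 300 m (dry descent, 10°C/km): ΔT = +10 × 4.1 = +41°C → T = 32.08°C
Net change vs windward start: 32.08 − 22.5 = +9.58°C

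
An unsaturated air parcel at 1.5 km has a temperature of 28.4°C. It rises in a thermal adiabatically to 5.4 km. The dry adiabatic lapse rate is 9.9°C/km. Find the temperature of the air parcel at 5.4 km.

From 1500 m to 5400 m (dry adiabatic): cools by 9.9 × 3.9 = 38.61°C, giving -10.21°C.

-10.21°C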